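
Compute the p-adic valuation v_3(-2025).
v_3(-2025) = 4

v_3(n) is the largest exponent k such that 3^k divides n. Factor out: -2025 = -3^4 · 25. (Sign doesn't affect v_p.) So v_3(-2025) = 4.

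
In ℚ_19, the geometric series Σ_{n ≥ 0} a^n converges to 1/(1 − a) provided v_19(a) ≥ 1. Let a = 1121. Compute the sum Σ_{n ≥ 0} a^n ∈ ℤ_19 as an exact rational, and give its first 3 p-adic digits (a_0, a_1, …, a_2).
Σ a^n = 1/(1 − a) = -1/1120;  first 3 digits = (1, 2, 7)

v_19(a) = 1 ≥ 1, so the series converges in ℤ_19 to 1/(1 − a) = 1/(1 − 1121) = -1/1120. Expand this rational in ℤ_19: compute digits iteratively via d_i = x_i mod 19, x_{i+1} = (x_i − d_i)/19. The first 3 digits are (1, 2, 7).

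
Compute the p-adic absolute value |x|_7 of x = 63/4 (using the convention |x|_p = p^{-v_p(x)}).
|63/4|_7 = 1/7

Step 1 — compute v_7(x) by factoring powers of 7 out of the numerator and denominator: v_7(63/4) = 1. Step 2 — apply |x|_p = p^{-v_p(x)} = 7^{-1} = 1/7.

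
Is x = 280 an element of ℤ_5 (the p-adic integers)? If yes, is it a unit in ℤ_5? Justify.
x ∈ ℤ_5 but not a unit; v_5(x) = 1 > 0

ℤ_5 = {x ∈ ℚ_5 : v_5(x) ≥ 0} and ℤ_5^× = {x ∈ ℤ_5 : v_5(x) = 0}. Here v_5(280) = v_5(num) − v_5(den) = 1; compare against these criteria.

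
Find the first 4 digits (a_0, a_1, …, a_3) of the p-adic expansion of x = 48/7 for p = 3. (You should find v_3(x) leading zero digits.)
(a_0, …, a_3) = (0, 1, 0, 1)

v_3(48/7) = 1, so a_0 = ... = a_0 = 0. Factor out: x = 3^1 · u with u = 16/7 a unit in ℤ_3. Expand u iteratively via a_{v+i} = u_i mod 3, u_{i+1} = (u_i − a_{v+i})/3:
  u_0 = 16/7;  a_1 = 1;  u_1 = (u_0 − 1)/3 = 3/7
  u_1 = 3/7;  a_2 = 0;  u_2 = (u_1 − 0)/3 = 1/7
  u_2 = 1/7;  a_3 = 1;  u_3 = (u_2 − 1)/3 = -2/7
Digits: (0, 1, 0, 1).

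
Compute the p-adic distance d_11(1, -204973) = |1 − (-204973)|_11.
d_11(1, -204973) = 1/14641

Step 1 — x − y = 1 − (-204973) = 204974. Step 2 — v_11(204974) = 4 (factor: 204974 = (11^4 · 14); the sign does not affect v_p). Step 3 — |x − y|_11 = 11^{-4} = 1/14641.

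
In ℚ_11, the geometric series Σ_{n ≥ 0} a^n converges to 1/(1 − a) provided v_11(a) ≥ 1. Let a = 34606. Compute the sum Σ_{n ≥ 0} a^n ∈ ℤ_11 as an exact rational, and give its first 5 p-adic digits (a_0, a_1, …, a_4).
Σ a^n = 1/(1 − a) = -1/34605;  first 5 digits = (1, 0, 0, 4, 2)

v_11(a) = 3 ≥ 1, so the series converges in ℤ_11 to 1/(1 − a) = 1/(1 − 34606) = -1/34605. Expand this rational in ℤ_11: compute digits iteratively via d_i = x_i mod 11, x_{i+1} = (x_i − d_i)/11. The first 5 digits are (1, 0, 0, 4, 2).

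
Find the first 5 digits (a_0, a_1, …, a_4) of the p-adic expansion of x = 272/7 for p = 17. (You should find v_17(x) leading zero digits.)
(a_0, …, a_4) = (0, 12, 14, 4, 7)

v_17(272/7) = 1, so a_0 = ... = a_0 = 0. Factor out: x = 17^1 · u with u = 16/7 a unit in ℤ_17. Expand u iteratively via a_{v+i} = u_i mod 17, u_{i+1} = (u_i − a_{v+i})/17:
  u_0 = 16/7;  a_1 = 12;  u_1 = (u_0 − 12)/17 = -4/7
  u_1 = -4/7;  a_2 = 14;  u_2 = (u_1 − 14)/17 = -6/7
  u_2 = -6/7;  a_3 = 4;  u_3 = (u_2 − 4)/17 = -2/7
  u_3 = -2/7;  a_4 = 7;  u_4 = (u_3 − 7)/17 = -3/7
Digits: (0, 12, 14, 4, 7).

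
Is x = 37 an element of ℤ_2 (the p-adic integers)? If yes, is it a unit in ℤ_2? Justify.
x ∈ ℤ_2^× (unit); v_2(x) = 0

ℤ_2 = {x ∈ ℚ_2 : v_2(x) ≥ 0} and ℤ_2^× = {x ∈ ℤ_2 : v_2(x) = 0}. Here v_2(37) = v_2(num) − v_2(den) = 0; compare against these criteria.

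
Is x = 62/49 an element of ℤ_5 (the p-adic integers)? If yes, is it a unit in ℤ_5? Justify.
x ∈ ℤ_5^× (unit); v_5(x) = 0

ℤ_5 = {x ∈ ℚ_5 : v_5(x) ≥ 0} and ℤ_5^× = {x ∈ ℤ_5 : v_5(x) = 0}. Here v_5(62/49) = v_5(num) − v_5(den) = 0; compare against these criteria.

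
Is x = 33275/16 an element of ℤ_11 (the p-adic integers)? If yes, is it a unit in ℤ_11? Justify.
x ∈ ℤ_11 but not a unit; v_11(x) = 3 > 0

ℤ_11 = {x ∈ ℚ_11 : v_11(x) ≥ 0} and ℤ_11^× = {x ∈ ℤ_11 : v_11(x) = 0}. Here v_11(33275/16) = v_11(num) − v_11(den) = 3; compare against these criteria.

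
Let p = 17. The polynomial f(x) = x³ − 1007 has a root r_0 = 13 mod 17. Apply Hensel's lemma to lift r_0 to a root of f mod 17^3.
r_2 = 4552 (mod 4913)

Hensel: r_{i+1} = r_i − f(r_i)/f′(r_i) mod 17^{i+2}, where f′(x) = 3x². Iterate:
  r_0 = 13 (mod 17)
  r_1 = 217 (mod 289)
  r_2 = 4552 (mod 4913)
Final: r = 4552 with f(r) ≡ 0 mod 17^3.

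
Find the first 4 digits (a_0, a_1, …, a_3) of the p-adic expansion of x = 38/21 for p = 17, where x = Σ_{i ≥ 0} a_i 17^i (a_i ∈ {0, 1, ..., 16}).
(a_0, …, a_3) = (1, 13, 13, 0)

v_17(38/21) = 0 (numerator and denominator both coprime to 17), so x ∈ ℤ_17^×. Compute digits iteratively via a_i = x_i mod 17, x_{i+1} = (x_i − a_i)/17, with x_0 = x:
  x_0 = 38/21;  a_0 = 1;  x_1 = (x_0 − 1)/17 = 1/21
  x_1 = 1/21;  a_1 = 13;  x_2 = (x_1 − 13)/17 = -16/21
  x_2 = -16/21;  a_2 = 13;  x_3 = (x_2 − 13)/17 = -17/21
  x_3 = -17/21;  a_3 = 0;  x_4 = (x_3 − 0)/17 = -1/21
Digits: (1, 13, 13, 0).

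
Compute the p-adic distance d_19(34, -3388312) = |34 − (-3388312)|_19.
d_19(34, -3388312) = 1/130321

Step 1 — x − y = 34 − (-3388312) = 3388346. Step 2 — v_19(3388346) = 4 (factor: 3388346 = (19^4 · 26); the sign does not affect v_p). Step 3 — |x − y|_19 = 19^{-4} = 1/130321.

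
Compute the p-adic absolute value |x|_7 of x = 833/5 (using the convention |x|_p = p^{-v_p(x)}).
|833/5|_7 = 1/49

Step 1 — compute v_7(x) by factoring powers of 7 out of the numerator and denominator: v_7(833/5) = 2. Step 2 — apply |x|_p = p^{-v_p(x)} = 7^{-2} = 1/49.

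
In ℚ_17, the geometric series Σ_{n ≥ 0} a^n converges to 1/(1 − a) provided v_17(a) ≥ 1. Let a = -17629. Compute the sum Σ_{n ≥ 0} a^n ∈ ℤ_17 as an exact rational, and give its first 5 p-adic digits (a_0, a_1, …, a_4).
Σ a^n = 1/(1 − a) = 1/17630;  first 5 digits = (1, 0, 7, 13, 14)

v_17(a) = 2 ≥ 1, so the series converges in ℤ_17 to 1/(1 − a) = 1/(1 − (-17629)) = 1/17630. Expand this rational in ℤ_17: compute digits iteratively via d_i = x_i mod 17, x_{i+1} = (x_i − d_i)/17. The first 5 digits are (1, 0, 7, 13, 14).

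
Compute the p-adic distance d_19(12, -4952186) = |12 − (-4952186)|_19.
d_19(12, -4952186) = 1/2476099

Step 1 — x − y = 12 − (-4952186) = 4952198. Step 2 — v_19(4952198) = 5 (factor: 4952198 = (19^5 · 2); the sign does not affect v_p). Step 3 — |x − y|_19 = 19^{-5} = 1/2476099.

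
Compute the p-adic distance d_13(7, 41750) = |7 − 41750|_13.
d_13(7, 41750) = 1/2197

Step 1 — x − y = 7 − 41750 = -41743. Step 2 — v_13(-41743) = 3 (factor: -41743 = −(13^3 · 19); the sign does not affect v_p). Step 3 — |x − y|_13 = 13^{-3} = 1/2197.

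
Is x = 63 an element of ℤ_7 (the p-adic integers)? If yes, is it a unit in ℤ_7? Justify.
x ∈ ℤ_7 but not a unit; v_7(x) = 1 > 0

ℤ_7 = {x ∈ ℚ_7 : v_7(x) ≥ 0} and ℤ_7^× = {x ∈ ℤ_7 : v_7(x) = 0}. Here v_7(63) = v_7(num) − v_7(den) = 1; compare against these criteria.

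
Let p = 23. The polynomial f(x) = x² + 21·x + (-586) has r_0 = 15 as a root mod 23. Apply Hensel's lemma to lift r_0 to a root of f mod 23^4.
r_3 = 49856 (mod 279841)

Hensel: r_{i+1} = r_i − f(r_i)·(f′(r_i))^{-1} mod 23^{i+2}, f′(x) = 2x + 21. Iterate:
  r_0 = 15 (mod 23)
  r_1 = 130 (mod 529)
  r_2 = 1188 (mod 12167)
  r_3 = 49856 (mod 279841)
Final: r = 49856 satisfies f(r) ≡ 0 mod 23^4.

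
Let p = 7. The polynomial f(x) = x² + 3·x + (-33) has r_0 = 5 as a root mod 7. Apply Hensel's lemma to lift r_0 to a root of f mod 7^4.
r_3 = 1874 (mod 2401)

Hensel: r_{i+1} = r_i − f(r_i)·(f′(r_i))^{-1} mod 7^{i+2}, f′(x) = 2x + 3. Iterate:
  r_0 = 5 (mod 7)
  r_1 = 12 (mod 49)
  r_2 = 159 (mod 343)
  r_3 = 1874 (mod 2401)
Final: r = 1874 satisfies f(r) ≡ 0 mod 7^4.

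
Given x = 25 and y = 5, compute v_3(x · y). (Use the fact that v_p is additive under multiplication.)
v_3(125) = 0

v_p(x) = 0 (factor: 25 = 3^0 · 25); v_p(y) = 0 (factor: 5 = 3^0 · 5). Additivity: v_p(xy) = v_p(x) + v_p(y) = 0 + 0 = 0. (Direct check: xy = 125 = 3^0 · (125).)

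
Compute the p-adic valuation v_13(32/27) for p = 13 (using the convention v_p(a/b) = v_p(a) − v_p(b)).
v_13(32/27) = 0

Factor powers of 13 from the numerator and denominator of the reduced fraction: 32 = 13^0 · 32 and 27 = 13^0 · 27. Apply v_p(a/b) = v_p(a) − v_p(b): v_13(32/27) = 0 − 0 = 0.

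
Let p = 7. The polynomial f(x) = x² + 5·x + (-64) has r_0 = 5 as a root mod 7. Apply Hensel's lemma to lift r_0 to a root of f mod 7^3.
r_2 = 313 (mod 343)

Hensel: r_{i+1} = r_i − f(r_i)·(f′(r_i))^{-1} mod 7^{i+2}, f′(x) = 2x + 5. Iterate:
  r_0 = 5 (mod 7)
  r_1 = 19 (mod 49)
  r_2 = 313 (mod 343)
Final: r = 313 satisfies f(r) ≡ 0 mod 7^3.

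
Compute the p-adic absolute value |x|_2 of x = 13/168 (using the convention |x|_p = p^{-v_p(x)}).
|13/168|_2 = 8

Step 1 — compute v_2(x) by factoring powers of 2 out of the numerator and denominator: v_2(13/168) = -3. Step 2 — apply |x|_p = p^{-v_p(x)} = 2^{3} = 8.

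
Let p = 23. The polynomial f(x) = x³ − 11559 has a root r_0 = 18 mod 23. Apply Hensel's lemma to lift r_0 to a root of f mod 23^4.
r_3 = 64188 (mod 279841)

Hensel: r_{i+1} = r_i − f(r_i)/f′(r_i) mod 23^{i+2}, where f′(x) = 3x². Iterate:
  r_0 = 18 (mod 23)
  r_1 = 179 (mod 529)
  r_2 = 3353 (mod 12167)
  r_3 = 64188 (mod 279841)
Final: r = 64188 with f(r) ≡ 0 mod 23^4.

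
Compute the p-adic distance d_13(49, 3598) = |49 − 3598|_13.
d_13(49, 3598) = 1/169

Step 1 — x − y = 49 − 3598 = -3549. Step 2 — v_13(-3549) = 2 (factor: -3549 = −(13^2 · 21); the sign does not affect v_p). Step 3 — |x − y|_13 = 13^{-2} = 1/169.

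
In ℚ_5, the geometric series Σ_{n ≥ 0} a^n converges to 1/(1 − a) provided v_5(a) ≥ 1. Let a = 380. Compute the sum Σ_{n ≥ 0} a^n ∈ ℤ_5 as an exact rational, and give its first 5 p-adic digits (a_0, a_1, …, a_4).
Σ a^n = 1/(1 − a) = -1/379;  first 5 digits = (1, 1, 1, 4, 2)

v_5(a) = 1 ≥ 1, so the series converges in ℤ_5 to 1/(1 − a) = 1/(1 − 380) = -1/379. Expand this rational in ℤ_5: compute digits iteratively via d_i = x_i mod 5, x_{i+1} = (x_i − d_i)/5. The first 5 digits are (1, 1, 1, 4, 2).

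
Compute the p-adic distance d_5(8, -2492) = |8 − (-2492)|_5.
d_5(8, -2492) = 1/625

Step 1 — x − y = 8 − (-2492) = 2500. Step 2 — v_5(2500) = 4 (factor: 2500 = (5^4 · 4); the sign does not affect v_p). Step 3 — |x − y|_5 = 5^{-4} = 1/625.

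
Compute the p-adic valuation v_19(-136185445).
v_19(-136185445) = 5

v_19(n) is the largest exponent k such that 19^k divides n. Factor out: -136185445 = -19^5 · 55. (Sign doesn't affect v_p.) So v_19(-136185445) = 5.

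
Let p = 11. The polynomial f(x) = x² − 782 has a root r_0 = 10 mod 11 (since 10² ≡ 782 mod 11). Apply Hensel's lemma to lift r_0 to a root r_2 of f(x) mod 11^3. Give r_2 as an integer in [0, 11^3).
r_2 = 153 (mod 1331)

Hensel's recurrence: r_{i+1} = r_i − f(r_i)·(f′(r_i))^{-1} mod 11^{i+2}, with f′(x) = 2x. Iterate:
  r_0 = 10 (mod 11)
  r_1 = 32 (mod 121)
  r_2 = 153 (mod 1331)
Final: r_2 = 153, and one checks f(r_2) ≡ 0 mod 11^3.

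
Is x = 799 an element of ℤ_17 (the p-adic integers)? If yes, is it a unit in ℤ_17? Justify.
x ∈ ℤ_17 but not a unit; v_17(x) = 1 > 0

ℤ_17 = {x ∈ ℚ_17 : v_17(x) ≥ 0} and ℤ_17^× = {x ∈ ℤ_17 : v_17(x) = 0}. Here v_17(799) = v_17(num) − v_17(den) = 1; compare against these criteria.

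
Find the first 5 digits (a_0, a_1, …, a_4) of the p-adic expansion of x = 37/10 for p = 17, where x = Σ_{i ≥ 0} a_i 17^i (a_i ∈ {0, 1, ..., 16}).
(a_0, …, a_4) = (2, 12, 1, 5, 15)

v_17(37/10) = 0 (numerator and denominator both coprime to 17), so x ∈ ℤ_17^×. Compute digits iteratively via a_i = x_i mod 17, x_{i+1} = (x_i − a_i)/17, with x_0 = x:
  x_0 = 37/10;  a_0 = 2;  x_1 = (x_0 − 2)/17 = 1/10
  x_1 = 1/10;  a_1 = 12;  x_2 = (x_1 − 12)/17 = -7/10
  x_2 = -7/10;  a_2 = 1;  x_3 = (x_2 − 1)/17 = -1/10
  x_3 = -1/10;  a_3 = 5;  x_4 = (x_3 − 5)/17 = -3/10
  x_4 = -3/10;  a_4 = 15;  x_5 = (x_4 − 15)/17 = -9/10
Digits: (2, 12, 1, 5, 15).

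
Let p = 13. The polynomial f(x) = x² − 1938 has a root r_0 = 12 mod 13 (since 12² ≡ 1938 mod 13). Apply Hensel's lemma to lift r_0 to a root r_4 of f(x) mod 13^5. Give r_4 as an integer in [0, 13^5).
r_4 = 320553 (mod 371293)

Hensel's recurrence: r_{i+1} = r_i − f(r_i)·(f′(r_i))^{-1} mod 13^{i+2}, with f′(x) = 2x. Iterate:
  r_0 = 12 (mod 13)
  r_1 = 129 (mod 169)
  r_2 = 1988 (mod 2197)
  r_3 = 6382 (mod 28561)
  r_4 = 320553 (mod 371293)
Final: r_4 = 320553, and one checks f(r_4) ≡ 0 mod 13^5.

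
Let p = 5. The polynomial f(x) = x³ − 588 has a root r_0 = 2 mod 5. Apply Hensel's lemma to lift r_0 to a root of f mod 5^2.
r_1 = 17 (mod 25)

Hensel: r_{i+1} = r_i − f(r_i)/f′(r_i) mod 5^{i+2}, where f′(x) = 3x². Iterate:
  r_0 = 2 (mod 5)
  r_1 = 17 (mod 25)
Final: r = 17 with f(r) ≡ 0 mod 5^2.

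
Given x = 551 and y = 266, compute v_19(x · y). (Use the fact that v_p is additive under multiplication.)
v_19(146566) = 2

v_p(x) = 1 (factor: 551 = 19^1 · 29); v_p(y) = 1 (factor: 266 = 19^1 · 14). Additivity: v_p(xy) = v_p(x) + v_p(y) = 1 + 1 = 2. (Direct check: xy = 146566 = 19^2 · (406).)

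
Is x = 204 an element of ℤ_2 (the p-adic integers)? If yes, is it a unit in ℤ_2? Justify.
x ∈ ℤ_2 but not a unit; v_2(x) = 2 > 0

ℤ_2 = {x ∈ ℚ_2 : v_2(x) ≥ 0} and ℤ_2^× = {x ∈ ℤ_2 : v_2(x) = 0}. Here v_2(204) = v_2(num) − v_2(den) = 2; compare against these criteria.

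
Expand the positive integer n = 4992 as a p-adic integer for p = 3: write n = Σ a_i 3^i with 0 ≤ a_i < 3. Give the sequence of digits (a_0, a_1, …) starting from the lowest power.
(a_0, a_1, …) = (0, 2, 2, 1, 1, 2, 0, 2)

Repeated division by 3 gives the digits low-to-high: 4992 = 2·3^1 + 2·3^2 + 1·3^3 + 1·3^4 + 2·3^5 + 2·3^7. Digit sequence: (0, 2, 2, 1, 1, 2, 0, 2).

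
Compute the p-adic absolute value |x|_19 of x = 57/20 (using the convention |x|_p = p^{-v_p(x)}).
|57/20|_19 = 1/19

Step 1 — compute v_19(x) by factoring powers of 19 out of the numerator and denominator: v_19(57/20) = 1. Step 2 — apply |x|_p = p^{-v_p(x)} = 19^{-1} = 1/19.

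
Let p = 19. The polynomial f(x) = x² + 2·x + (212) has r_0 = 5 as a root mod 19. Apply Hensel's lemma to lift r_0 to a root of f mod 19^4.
r_3 = 40988 (mod 130321)

Hensel: r_{i+1} = r_i − f(r_i)·(f′(r_i))^{-1} mod 19^{i+2}, f′(x) = 2x + 2. Iterate:
  r_0 = 5 (mod 19)
  r_1 = 195 (mod 361)
  r_2 = 6693 (mod 6859)
  r_3 = 40988 (mod 130321)
Final: r = 40988 satisfies f(r) ≡ 0 mod 19^4.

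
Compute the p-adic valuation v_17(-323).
v_17(-323) = 1

v_17(n) is the largest exponent k such that 17^k divides n. Factor out: -323 = -17^1 · 19. (Sign doesn't affect v_p.) So v_17(-323) = 1.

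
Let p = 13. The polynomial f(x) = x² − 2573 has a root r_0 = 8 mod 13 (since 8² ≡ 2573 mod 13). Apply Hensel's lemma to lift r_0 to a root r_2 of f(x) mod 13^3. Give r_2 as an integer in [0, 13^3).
r_2 = 450 (mod 2197)

Hensel's recurrence: r_{i+1} = r_i − f(r_i)·(f′(r_i))^{-1} mod 13^{i+2}, with f′(x) = 2x. Iterate:
  r_0 = 8 (mod 13)
  r_1 = 112 (mod 169)
  r_2 = 450 (mod 2197)
Final: r_2 = 450, and one checks f(r_2) ≡ 0 mod 13^3.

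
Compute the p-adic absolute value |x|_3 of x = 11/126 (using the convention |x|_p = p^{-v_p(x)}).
|11/126|_3 = 9

Step 1 — compute v_3(x) by factoring powers of 3 out of the numerator and denominator: v_3(11/126) = -2. Step 2 — apply |x|_p = p^{-v_p(x)} = 3^{2} = 9.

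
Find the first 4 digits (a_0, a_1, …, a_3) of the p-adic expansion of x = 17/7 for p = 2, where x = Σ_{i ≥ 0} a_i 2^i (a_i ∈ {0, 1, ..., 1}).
(a_0, …, a_3) = (1, 1, 1, 0)

v_2(17/7) = 0 (numerator and denominator both coprime to 2), so x ∈ ℤ_2^×. Compute digits iteratively via a_i = x_i mod 2, x_{i+1} = (x_i − a_i)/2, with x_0 = x:
  x_0 = 17/7;  a_0 = 1;  x_1 = (x_0 − 1)/2 = 5/7
  x_1 = 5/7;  a_1 = 1;  x_2 = (x_1 − 1)/2 = -1/7
  x_2 = -1/7;  a_2 = 1;  x_3 = (x_2 − 1)/2 = -4/7
  x_3 = -4/7;  a_3 = 0;  x_4 = (x_3 − 0)/2 = -2/7
Digits: (1, 1, 1, 0).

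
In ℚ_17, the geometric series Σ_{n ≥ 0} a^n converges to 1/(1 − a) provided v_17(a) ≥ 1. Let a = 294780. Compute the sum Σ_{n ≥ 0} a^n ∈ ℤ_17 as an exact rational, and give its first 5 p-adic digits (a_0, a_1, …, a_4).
Σ a^n = 1/(1 − a) = -1/294779;  first 5 digits = (1, 0, 0, 9, 3)

v_17(a) = 3 ≥ 1, so the series converges in ℤ_17 to 1/(1 − a) = 1/(1 − 294780) = -1/294779. Expand this rational in ℤ_17: compute digits iteratively via d_i = x_i mod 17, x_{i+1} = (x_i − d_i)/17. The first 5 digits are (1, 0, 0, 9, 3).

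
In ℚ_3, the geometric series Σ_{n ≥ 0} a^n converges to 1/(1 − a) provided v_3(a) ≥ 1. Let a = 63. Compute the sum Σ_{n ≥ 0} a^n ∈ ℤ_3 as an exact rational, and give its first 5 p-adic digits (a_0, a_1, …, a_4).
Σ a^n = 1/(1 − a) = -1/62;  first 5 digits = (1, 0, 1, 2, 1)

v_3(a) = 2 ≥ 1, so the series converges in ℤ_3 to 1/(1 − a) = 1/(1 − 63) = -1/62. Expand this rational in ℤ_3: compute digits iteratively via d_i = x_i mod 3, x_{i+1} = (x_i − d_i)/3. The first 5 digits are (1, 0, 1, 2, 1).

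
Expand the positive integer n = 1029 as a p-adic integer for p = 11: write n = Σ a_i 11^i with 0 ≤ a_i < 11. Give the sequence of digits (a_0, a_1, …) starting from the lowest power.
(a_0, a_1, …) = (6, 5, 8)

Repeated division by 11 gives the digits low-to-high: 1029 = 6 + 5·11^1 + 8·11^2. Digit sequence: (6, 5, 8).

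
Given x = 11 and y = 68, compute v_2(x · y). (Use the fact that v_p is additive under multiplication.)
v_2(748) = 2

v_p(x) = 0 (factor: 11 = 2^0 · 11); v_p(y) = 2 (factor: 68 = 2^2 · 17). Additivity: v_p(xy) = v_p(x) + v_p(y) = 0 + 2 = 2. (Direct check: xy = 748 = 2^2 · (187).)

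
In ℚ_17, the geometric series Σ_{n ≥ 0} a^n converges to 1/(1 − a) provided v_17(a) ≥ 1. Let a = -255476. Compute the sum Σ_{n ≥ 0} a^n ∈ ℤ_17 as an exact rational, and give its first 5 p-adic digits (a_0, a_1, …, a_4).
Σ a^n = 1/(1 − a) = 1/255477;  first 5 digits = (1, 0, 0, 16, 13)

v_17(a) = 3 ≥ 1, so the series converges in ℤ_17 to 1/(1 − a) = 1/(1 − (-255476)) = 1/255477. Expand this rational in ℤ_17: compute digits iteratively via d_i = x_i mod 17, x_{i+1} = (x_i − d_i)/17. The first 5 digits are (1, 0, 0, 16, 13).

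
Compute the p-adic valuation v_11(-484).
v_11(-484) = 2

v_11(n) is the largest exponent k such that 11^k divides n. Factor out: -484 = -11^2 · 4. (Sign doesn't affect v_p.) So v_11(-484) = 2.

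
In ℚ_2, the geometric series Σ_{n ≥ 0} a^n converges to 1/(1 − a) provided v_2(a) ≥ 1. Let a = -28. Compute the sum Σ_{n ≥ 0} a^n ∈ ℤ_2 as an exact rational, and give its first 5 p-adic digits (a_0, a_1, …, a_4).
Σ a^n = 1/(1 − a) = 1/29;  first 5 digits = (1, 0, 1, 0, 1)

v_2(a) = 2 ≥ 1, so the series converges in ℤ_2 to 1/(1 − a) = 1/(1 − (-28)) = 1/29. Expand this rational in ℤ_2: compute digits iteratively via d_i = x_i mod 2, x_{i+1} = (x_i − d_i)/2. The first 5 digits are (1, 0, 1, 0, 1).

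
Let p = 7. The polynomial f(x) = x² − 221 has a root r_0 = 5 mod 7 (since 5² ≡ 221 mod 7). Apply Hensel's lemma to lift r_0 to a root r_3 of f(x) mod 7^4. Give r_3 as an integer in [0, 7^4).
r_3 = 985 (mod 2401)

Hensel's recurrence: r_{i+1} = r_i − f(r_i)·(f′(r_i))^{-1} mod 7^{i+2}, with f′(x) = 2x. Iterate:
  r_0 = 5 (mod 7)
  r_1 = 5 (mod 49)
  r_2 = 299 (mod 343)
  r_3 = 985 (mod 2401)
Final: r_3 = 985, and one checks f(r_3) ≡ 0 mod 7^4.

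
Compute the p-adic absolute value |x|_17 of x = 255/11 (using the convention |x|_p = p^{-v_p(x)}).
|255/11|_17 = 1/17

Step 1 — compute v_17(x) by factoring powers of 17 out of the numerator and denominator: v_17(255/11) = 1. Step 2 — apply |x|_p = p^{-v_p(x)} = 17^{-1} = 1/17.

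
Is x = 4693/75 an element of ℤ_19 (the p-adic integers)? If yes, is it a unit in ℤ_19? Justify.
x ∈ ℤ_19 but not a unit; v_19(x) = 2 > 0

ℤ_19 = {x ∈ ℚ_19 : v_19(x) ≥ 0} and ℤ_19^× = {x ∈ ℤ_19 : v_19(x) = 0}. Here v_19(4693/75) = v_19(num) − v_19(den) = 2; compare against these criteria.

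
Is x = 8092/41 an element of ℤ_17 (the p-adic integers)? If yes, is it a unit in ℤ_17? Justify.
x ∈ ℤ_17 but not a unit; v_17(x) = 2 > 0

ℤ_17 = {x ∈ ℚ_17 : v_17(x) ≥ 0} and ℤ_17^× = {x ∈ ℤ_17 : v_17(x) = 0}. Here v_17(8092/41) = v_17(num) − v_17(den) = 2; compare against these criteria.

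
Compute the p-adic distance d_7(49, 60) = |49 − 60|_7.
d_7(49, 60) = 1

Step 1 — x − y = 49 − 60 = -11. Step 2 — v_7(-11) = 0 (factor: -11 = −(7^0 · 11); the sign does not affect v_p). Step 3 — |x − y|_7 = 7^{0} = 1.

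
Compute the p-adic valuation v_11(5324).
v_11(5324) = 3

v_11(n) is the largest exponent k such that 11^k divides n. Factor out: 5324 = 11^3 · 4. (Sign doesn't affect v_p.) So v_11(5324) = 3.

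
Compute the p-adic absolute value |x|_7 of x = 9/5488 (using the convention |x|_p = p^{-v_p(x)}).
|9/5488|_7 = 343

Step 1 — compute v_7(x) by factoring powers of 7 out of the numerator and denominator: v_7(9/5488) = -3. Step 2 — apply |x|_p = p^{-v_p(x)} = 7^{3} = 343.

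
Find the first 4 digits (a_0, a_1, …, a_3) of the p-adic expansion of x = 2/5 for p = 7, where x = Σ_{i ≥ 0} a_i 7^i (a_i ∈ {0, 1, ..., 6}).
(a_0, …, a_3) = (6, 2, 1, 4)

v_7(2/5) = 0 (numerator and denominator both coprime to 7), so x ∈ ℤ_7^×. Compute digits iteratively via a_i = x_i mod 7, x_{i+1} = (x_i − a_i)/7, with x_0 = x:
  x_0 = 2/5;  a_0 = 6;  x_1 = (x_0 − 6)/7 = -4/5
  x_1 = -4/5;  a_1 = 2;  x_2 = (x_1 − 2)/7 = -2/5
  x_2 = -2/5;  a_2 = 1;  x_3 = (x_2 − 1)/7 = -1/5
  x_3 = -1/5;  a_3 = 4;  x_4 = (x_3 − 4)/7 = -3/5
Digits: (6, 2, 1, 4).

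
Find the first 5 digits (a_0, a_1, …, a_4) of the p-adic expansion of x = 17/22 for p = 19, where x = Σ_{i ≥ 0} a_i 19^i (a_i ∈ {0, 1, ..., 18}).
(a_0, …, a_4) = (12, 2, 18, 12, 14)

v_19(17/22) = 0 (numerator and denominator both coprime to 19), so x ∈ ℤ_19^×. Compute digits iteratively via a_i = x_i mod 19, x_{i+1} = (x_i − a_i)/19, with x_0 = x:
  x_0 = 17/22;  a_0 = 12;  x_1 = (x_0 − 12)/19 = -13/22
  x_1 = -13/22;  a_1 = 2;  x_2 = (x_1 − 2)/19 = -3/22
  x_2 = -3/22;  a_2 = 18;  x_3 = (x_2 − 18)/19 = -21/22
  x_3 = -21/22;  a_3 = 12;  x_4 = (x_3 − 12)/19 = -15/22
  x_4 = -15/22;  a_4 = 14;  x_5 = (x_4 − 14)/19 = -17/22
Digits: (12, 2, 18, 12, 14).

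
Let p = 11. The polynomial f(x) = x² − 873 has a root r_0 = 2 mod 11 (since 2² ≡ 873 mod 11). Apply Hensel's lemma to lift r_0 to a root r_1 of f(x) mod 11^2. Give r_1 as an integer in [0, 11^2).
r_1 = 68 (mod 121)

Hensel's recurrence: r_{i+1} = r_i − f(r_i)·(f′(r_i))^{-1} mod 11^{i+2}, with f′(x) = 2x. Iterate:
  r_0 = 2 (mod 11)
  r_1 = 68 (mod 121)
Final: r_1 = 68, and one checks f(r_1) ≡ 0 mod 11^2.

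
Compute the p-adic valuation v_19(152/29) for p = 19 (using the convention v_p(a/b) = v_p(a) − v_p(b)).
v_19(152/29) = 1

Factor powers of 19 from the numerator and denominator of the reduced fraction: 152 = 19^1 · 8 and 29 = 19^0 · 29. Apply v_p(a/b) = v_p(a) − v_p(b): v_19(152/29) = 1 − 0 = 1.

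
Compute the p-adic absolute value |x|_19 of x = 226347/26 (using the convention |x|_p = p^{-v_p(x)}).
|226347/26|_19 = 1/6859

Step 1 — compute v_19(x) by factoring powers of 19 out of the numerator and denominator: v_19(226347/26) = 3. Step 2 — apply |x|_p = p^{-v_p(x)} = 19^{-3} = 1/6859.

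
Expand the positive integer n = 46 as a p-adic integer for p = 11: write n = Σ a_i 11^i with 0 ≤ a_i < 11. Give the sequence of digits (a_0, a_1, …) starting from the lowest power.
(a_0, a_1, …) = (2, 4)

Repeated division by 11 gives the digits low-to-high: 46 = 2 + 4·11^1. Digit sequence: (2, 4).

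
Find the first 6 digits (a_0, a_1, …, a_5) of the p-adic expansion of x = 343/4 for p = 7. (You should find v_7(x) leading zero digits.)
(a_0, …, a_5) = (0, 0, 0, 2, 5, 1)

v_7(343/4) = 3, so a_0 = ... = a_2 = 0. Factor out: x = 7^3 · u with u = 1/4 a unit in ℤ_7. Expand u iteratively via a_{v+i} = u_i mod 7, u_{i+1} = (u_i − a_{v+i})/7:
  u_0 = 1/4;  a_3 = 2;  u_1 = (u_0 − 2)/7 = -1/4
  u_1 = -1/4;  a_4 = 5;  u_2 = (u_1 − 5)/7 = -3/4
  u_2 = -3/4;  a_5 = 1;  u_3 = (u_2 − 1)/7 = -1/4
Digits: (0, 0, 0, 2, 5, 1).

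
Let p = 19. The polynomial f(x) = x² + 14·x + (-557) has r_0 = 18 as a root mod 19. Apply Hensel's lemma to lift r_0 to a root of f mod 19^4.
r_3 = 102029 (mod 130321)

Hensel: r_{i+1} = r_i − f(r_i)·(f′(r_i))^{-1} mod 19^{i+2}, f′(x) = 2x + 14. Iterate:
  r_0 = 18 (mod 19)
  r_1 = 227 (mod 361)
  r_2 = 6003 (mod 6859)
  r_3 = 102029 (mod 130321)
Final: r = 102029 satisfies f(r) ≡ 0 mod 19^4.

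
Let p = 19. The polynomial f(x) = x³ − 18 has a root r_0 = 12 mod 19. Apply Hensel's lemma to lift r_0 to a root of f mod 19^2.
r_1 = 354 (mod 361)

Hensel: r_{i+1} = r_i − f(r_i)/f′(r_i) mod 19^{i+2}, where f′(x) = 3x². Iterate:
  r_0 = 12 (mod 19)
  r_1 = 354 (mod 361)
Final: r = 354 with f(r) ≡ 0 mod 19^2.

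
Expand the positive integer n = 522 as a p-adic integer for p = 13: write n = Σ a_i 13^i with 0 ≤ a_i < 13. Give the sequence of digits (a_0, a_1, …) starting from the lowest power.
(a_0, a_1, …) = (2, 1, 3)

Repeated division by 13 gives the digits low-to-high: 522 = 2 + 1·13^1 + 3·13^2. Digit sequence: (2, 1, 3).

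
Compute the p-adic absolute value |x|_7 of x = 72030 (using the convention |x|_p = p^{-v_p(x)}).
|72030|_7 = 1/2401

Step 1 — compute v_7(x) by factoring powers of 7 out of the numerator and denominator: v_7(72030) = 4. Step 2 — apply |x|_p = p^{-v_p(x)} = 7^{-4} = 1/2401.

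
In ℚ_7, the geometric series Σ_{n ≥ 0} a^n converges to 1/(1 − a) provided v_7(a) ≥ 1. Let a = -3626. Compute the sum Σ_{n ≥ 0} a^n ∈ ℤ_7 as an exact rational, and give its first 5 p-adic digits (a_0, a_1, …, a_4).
Σ a^n = 1/(1 − a) = 1/3627;  first 5 digits = (1, 0, 3, 3, 0)

v_7(a) = 2 ≥ 1, so the series converges in ℤ_7 to 1/(1 − a) = 1/(1 − (-3626)) = 1/3627. Expand this rational in ℤ_7: compute digits iteratively via d_i = x_i mod 7, x_{i+1} = (x_i − d_i)/7. The first 5 digits are (1, 0, 3, 3, 0).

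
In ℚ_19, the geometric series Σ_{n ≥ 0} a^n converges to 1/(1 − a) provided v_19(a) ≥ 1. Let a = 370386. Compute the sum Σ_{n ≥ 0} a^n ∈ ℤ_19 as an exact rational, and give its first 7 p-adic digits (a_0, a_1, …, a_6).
Σ a^n = 1/(1 − a) = -1/370385;  first 7 digits = (1, 0, 0, 16, 2, 0, 9)

v_19(a) = 3 ≥ 1, so the series converges in ℤ_19 to 1/(1 − a) = 1/(1 − 370386) = -1/370385. Expand this rational in ℤ_19: compute digits iteratively via d_i = x_i mod 19, x_{i+1} = (x_i − d_i)/19. The first 7 digits are (1, 0, 0, 16, 2, 0, 9).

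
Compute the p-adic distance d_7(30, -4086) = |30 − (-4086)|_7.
d_7(30, -4086) = 1/343

Step 1 — x − y = 30 − (-4086) = 4116. Step 2 — v_7(4116) = 3 (factor: 4116 = (7^3 · 12); the sign does not affect v_p). Step 3 — |x − y|_7 = 7^{-3} = 1/343.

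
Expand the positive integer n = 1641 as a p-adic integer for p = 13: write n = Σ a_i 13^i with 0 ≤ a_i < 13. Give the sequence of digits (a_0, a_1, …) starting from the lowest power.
(a_0, a_1, …) = (3, 9, 9)

Repeated division by 13 gives the digits low-to-high: 1641 = 3 + 9·13^1 + 9·13^2. Digit sequence: (3, 9, 9).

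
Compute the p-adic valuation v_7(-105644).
v_7(-105644) = 4

v_7(n) is the largest exponent k such that 7^k divides n. Factor out: -105644 = -7^4 · 44. (Sign doesn't affect v_p.) So v_7(-105644) = 4.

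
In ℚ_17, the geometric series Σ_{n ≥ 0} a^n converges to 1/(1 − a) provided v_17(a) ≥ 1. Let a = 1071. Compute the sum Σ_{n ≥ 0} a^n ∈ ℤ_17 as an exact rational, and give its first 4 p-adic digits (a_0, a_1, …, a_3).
Σ a^n = 1/(1 − a) = -1/1070;  first 4 digits = (1, 12, 11, 6)

v_17(a) = 1 ≥ 1, so the series converges in ℤ_17 to 1/(1 − a) = 1/(1 − 1071) = -1/1070. Expand this rational in ℤ_17: compute digits iteratively via d_i = x_i mod 17, x_{i+1} = (x_i − d_i)/17. The first 4 digits are (1, 12, 11, 6).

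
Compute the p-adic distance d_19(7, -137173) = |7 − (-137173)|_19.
d_19(7, -137173) = 1/6859

Step 1 — x − y = 7 − (-137173) = 137180. Step 2 — v_19(137180) = 3 (factor: 137180 = (19^3 · 20); the sign does not affect v_p). Step 3 — |x − y|_19 = 19^{-3} = 1/6859.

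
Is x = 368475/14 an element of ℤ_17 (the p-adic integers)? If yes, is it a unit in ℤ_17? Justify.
x ∈ ℤ_17 but not a unit; v_17(x) = 3 > 0

ℤ_17 = {x ∈ ℚ_17 : v_17(x) ≥ 0} and ℤ_17^× = {x ∈ ℤ_17 : v_17(x) = 0}. Here v_17(368475/14) = v_17(num) − v_17(den) = 3; compare against these criteria.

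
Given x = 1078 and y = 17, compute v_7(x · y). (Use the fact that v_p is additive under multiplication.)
v_7(18326) = 2

v_p(x) = 2 (factor: 1078 = 7^2 · 22); v_p(y) = 0 (factor: 17 = 7^0 · 17). Additivity: v_p(xy) = v_p(x) + v_p(y) = 2 + 0 = 2. (Direct check: xy = 18326 = 7^2 · (374).)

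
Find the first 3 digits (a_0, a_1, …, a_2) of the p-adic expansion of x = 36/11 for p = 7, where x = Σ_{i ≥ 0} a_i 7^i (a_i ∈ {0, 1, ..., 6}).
(a_0, …, a_2) = (2, 4, 2)

v_7(36/11) = 0 (numerator and denominator both coprime to 7), so x ∈ ℤ_7^×. Compute digits iteratively via a_i = x_i mod 7, x_{i+1} = (x_i − a_i)/7, with x_0 = x:
  x_0 = 36/11;  a_0 = 2;  x_1 = (x_0 − 2)/7 = 2/11
  x_1 = 2/11;  a_1 = 4;  x_2 = (x_1 − 4)/7 = -6/11
  x_2 = -6/11;  a_2 = 2;  x_3 = (x_2 − 2)/7 = -4/11
Digits: (2, 4, 2).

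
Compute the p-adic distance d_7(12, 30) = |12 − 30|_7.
d_7(12, 30) = 1

Step 1 — x − y = 12 − 30 = -18. Step 2 — v_7(-18) = 0 (factor: -18 = −(7^0 · 18); the sign does not affect v_p). Step 3 — |x − y|_7 = 7^{0} = 1.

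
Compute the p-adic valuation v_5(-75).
v_5(-75) = 2

v_5(n) is the largest exponent k such that 5^k divides n. Factor out: -75 = -5^2 · 3. (Sign doesn't affect v_p.) So v_5(-75) = 2.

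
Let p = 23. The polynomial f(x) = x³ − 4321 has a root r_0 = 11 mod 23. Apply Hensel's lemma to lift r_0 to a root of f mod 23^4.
r_3 = 18457 (mod 279841)

Hensel: r_{i+1} = r_i − f(r_i)/f′(r_i) mod 23^{i+2}, where f′(x) = 3x². Iterate:
  r_0 = 11 (mod 23)
  r_1 = 471 (mod 529)
  r_2 = 6290 (mod 12167)
  r_3 = 18457 (mod 279841)
Final: r = 18457 with f(r) ≡ 0 mod 23^4.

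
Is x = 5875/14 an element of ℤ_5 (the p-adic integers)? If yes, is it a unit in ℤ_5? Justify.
x ∈ ℤ_5 but not a unit; v_5(x) = 3 > 0

ℤ_5 = {x ∈ ℚ_5 : v_5(x) ≥ 0} and ℤ_5^× = {x ∈ ℤ_5 : v_5(x) = 0}. Here v_5(5875/14) = v_5(num) − v_5(den) = 3; compare against these criteria.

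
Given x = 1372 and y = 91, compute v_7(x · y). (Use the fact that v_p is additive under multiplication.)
v_7(124852) = 4

v_p(x) = 3 (factor: 1372 = 7^3 · 4); v_p(y) = 1 (factor: 91 = 7^1 · 13). Additivity: v_p(xy) = v_p(x) + v_p(y) = 3 + 1 = 4. (Direct check: xy = 124852 = 7^4 · (52).)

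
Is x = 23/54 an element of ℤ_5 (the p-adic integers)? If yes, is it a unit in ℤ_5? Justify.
x ∈ ℤ_5^× (unit); v_5(x) = 0

ℤ_5 = {x ∈ ℚ_5 : v_5(x) ≥ 0} and ℤ_5^× = {x ∈ ℤ_5 : v_5(x) = 0}. Here v_5(23/54) = v_5(num) − v_5(den) = 0; compare against these criteria.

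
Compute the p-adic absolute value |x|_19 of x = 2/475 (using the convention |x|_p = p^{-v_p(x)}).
|2/475|_19 = 19

Step 1 — compute v_19(x) by factoring powers of 19 out of the numerator and denominator: v_19(2/475) = -1. Step 2 — apply |x|_p = p^{-v_p(x)} = 19^{1} = 19.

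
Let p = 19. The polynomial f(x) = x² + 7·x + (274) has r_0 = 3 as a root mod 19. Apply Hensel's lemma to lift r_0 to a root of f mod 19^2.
r_1 = 174 (mod 361)

Hensel: r_{i+1} = r_i − f(r_i)·(f′(r_i))^{-1} mod 19^{i+2}, f′(x) = 2x + 7. Iterate:
  r_0 = 3 (mod 19)
  r_1 = 174 (mod 361)
Final: r = 174 satisfies f(r) ≡ 0 mod 19^2.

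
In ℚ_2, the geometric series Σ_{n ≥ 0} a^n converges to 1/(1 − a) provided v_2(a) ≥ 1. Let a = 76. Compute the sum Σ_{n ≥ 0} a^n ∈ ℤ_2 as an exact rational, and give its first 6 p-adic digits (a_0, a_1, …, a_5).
Σ a^n = 1/(1 − a) = -1/75;  first 6 digits = (1, 0, 1, 1, 1, 0)

v_2(a) = 2 ≥ 1, so the series converges in ℤ_2 to 1/(1 − a) = 1/(1 − 76) = -1/75. Expand this rational in ℤ_2: compute digits iteratively via d_i = x_i mod 2, x_{i+1} = (x_i − d_i)/2. The first 6 digits are (1, 0, 1, 1, 1, 0).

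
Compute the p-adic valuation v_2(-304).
v_2(-304) = 4

v_2(n) is the largest exponent k such that 2^k divides n. Factor out: -304 = -2^4 · 19. (Sign doesn't affect v_p.) So v_2(-304) = 4.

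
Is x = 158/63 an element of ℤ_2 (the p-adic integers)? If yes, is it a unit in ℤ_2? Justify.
x ∈ ℤ_2 but not a unit; v_2(x) = 1 > 0

ℤ_2 = {x ∈ ℚ_2 : v_2(x) ≥ 0} and ℤ_2^× = {x ∈ ℤ_2 : v_2(x) = 0}. Here v_2(158/63) = v_2(num) − v_2(den) = 1; compare against these criteria.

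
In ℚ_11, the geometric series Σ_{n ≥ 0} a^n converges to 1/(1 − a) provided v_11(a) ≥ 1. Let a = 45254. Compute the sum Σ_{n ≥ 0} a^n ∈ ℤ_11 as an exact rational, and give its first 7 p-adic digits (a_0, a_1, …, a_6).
Σ a^n = 1/(1 − a) = -1/45253;  first 7 digits = (1, 0, 0, 1, 3, 0, 1)

v_11(a) = 3 ≥ 1, so the series converges in ℤ_11 to 1/(1 − a) = 1/(1 − 45254) = -1/45253. Expand this rational in ℤ_11: compute digits iteratively via d_i = x_i mod 11, x_{i+1} = (x_i − d_i)/11. The first 7 digits are (1, 0, 0, 1, 3, 0, 1).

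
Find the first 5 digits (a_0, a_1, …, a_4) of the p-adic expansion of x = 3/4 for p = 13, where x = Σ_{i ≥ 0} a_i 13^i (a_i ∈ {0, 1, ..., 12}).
(a_0, …, a_4) = (4, 3, 3, 3, 3)

v_13(3/4) = 0 (numerator and denominator both coprime to 13), so x ∈ ℤ_13^×. Compute digits iteratively via a_i = x_i mod 13, x_{i+1} = (x_i − a_i)/13, with x_0 = x:
  x_0 = 3/4;  a_0 = 4;  x_1 = (x_0 − 4)/13 = -1/4
  x_1 = -1/4;  a_1 = 3;  x_2 = (x_1 − 3)/13 = -1/4
  x_2 = -1/4;  a_2 = 3;  x_3 = (x_2 − 3)/13 = -1/4
  x_3 = -1/4;  a_3 = 3;  x_4 = (x_3 − 3)/13 = -1/4
  x_4 = -1/4;  a_4 = 3;  x_5 = (x_4 − 3)/13 = -1/4
Digits: (4, 3, 3, 3, 3).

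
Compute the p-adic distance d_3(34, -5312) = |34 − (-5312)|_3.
d_3(34, -5312) = 1/243

Step 1 — x − y = 34 − (-5312) = 5346. Step 2 — v_3(5346) = 5 (factor: 5346 = (3^5 · 22); the sign does not affect v_p). Step 3 — |x − y|_3 = 3^{-5} = 1/243.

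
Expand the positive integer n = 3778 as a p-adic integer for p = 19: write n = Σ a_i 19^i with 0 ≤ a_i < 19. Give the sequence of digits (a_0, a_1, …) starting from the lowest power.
(a_0, a_1, …) = (16, 8, 10)

Repeated division by 19 gives the digits low-to-high: 3778 = 16 + 8·19^1 + 10·19^2. Digit sequence: (16, 8, 10).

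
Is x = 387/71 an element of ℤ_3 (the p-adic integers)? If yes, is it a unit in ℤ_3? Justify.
x ∈ ℤ_3 but not a unit; v_3(x) = 2 > 0

ℤ_3 = {x ∈ ℚ_3 : v_3(x) ≥ 0} and ℤ_3^× = {x ∈ ℤ_3 : v_3(x) = 0}. Here v_3(387/71) = v_3(num) − v_3(den) = 2; compare against these criteria.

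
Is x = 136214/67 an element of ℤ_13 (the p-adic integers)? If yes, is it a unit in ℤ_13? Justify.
x ∈ ℤ_13 but not a unit; v_13(x) = 3 > 0

ℤ_13 = {x ∈ ℚ_13 : v_13(x) ≥ 0} and ℤ_13^× = {x ∈ ℤ_13 : v_13(x) = 0}. Here v_13(136214/67) = v_13(num) − v_13(den) = 3; compare against these criteria.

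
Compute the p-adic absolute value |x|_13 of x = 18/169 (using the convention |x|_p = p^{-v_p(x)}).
|18/169|_13 = 169

Step 1 — compute v_13(x) by factoring powers of 13 out of the numerator and denominator: v_13(18/169) = -2. Step 2 — apply |x|_p = p^{-v_p(x)} = 13^{2} = 169.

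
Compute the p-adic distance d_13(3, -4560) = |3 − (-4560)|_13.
d_13(3, -4560) = 1/169

Step 1 — x − y = 3 − (-4560) = 4563. Step 2 — v_13(4563) = 2 (factor: 4563 = (13^2 · 27); the sign does not affect v_p). Step 3 — |x − y|_13 = 13^{-2} = 1/169.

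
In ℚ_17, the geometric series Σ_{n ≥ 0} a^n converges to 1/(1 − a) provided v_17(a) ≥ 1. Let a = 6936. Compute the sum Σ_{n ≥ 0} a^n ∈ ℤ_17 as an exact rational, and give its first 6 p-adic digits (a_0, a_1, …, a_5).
Σ a^n = 1/(1 − a) = -1/6935;  first 6 digits = (1, 0, 7, 1, 15, 16)

v_17(a) = 2 ≥ 1, so the series converges in ℤ_17 to 1/(1 − a) = 1/(1 − 6936) = -1/6935. Expand this rational in ℤ_17: compute digits iteratively via d_i = x_i mod 17, x_{i+1} = (x_i − d_i)/17. The first 6 digits are (1, 0, 7, 1, 15, 16).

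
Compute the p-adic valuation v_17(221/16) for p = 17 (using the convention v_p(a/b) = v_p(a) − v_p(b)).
v_17(221/16) = 1

Factor powers of 17 from the numerator and denominator of the reduced fraction: 221 = 17^1 · 13 and 16 = 17^0 · 16. Apply v_p(a/b) = v_p(a) − v_p(b): v_17(221/16) = 1 − 0 = 1.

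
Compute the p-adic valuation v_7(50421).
v_7(50421) = 5

v_7(n) is the largest exponent k such that 7^k divides n. Factor out: 50421 = 7^5 · 3. (Sign doesn't affect v_p.) So v_7(50421) = 5.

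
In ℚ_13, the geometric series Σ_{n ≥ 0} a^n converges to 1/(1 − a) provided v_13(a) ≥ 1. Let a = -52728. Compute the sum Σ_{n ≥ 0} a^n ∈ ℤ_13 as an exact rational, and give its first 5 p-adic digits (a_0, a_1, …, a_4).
Σ a^n = 1/(1 − a) = 1/52729;  first 5 digits = (1, 0, 0, 2, 11)

v_13(a) = 3 ≥ 1, so the series converges in ℤ_13 to 1/(1 − a) = 1/(1 − (-52728)) = 1/52729. Expand this rational in ℤ_13: compute digits iteratively via d_i = x_i mod 13, x_{i+1} = (x_i − d_i)/13. The first 5 digits are (1, 0, 0, 2, 11).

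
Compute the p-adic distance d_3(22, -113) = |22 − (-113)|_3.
d_3(22, -113) = 1/27

Step 1 — x − y = 22 − (-113) = 135. Step 2 — v_3(135) = 3 (factor: 135 = (3^3 · 5); the sign does not affect v_p). Step 3 — |x − y|_3 = 3^{-3} = 1/27.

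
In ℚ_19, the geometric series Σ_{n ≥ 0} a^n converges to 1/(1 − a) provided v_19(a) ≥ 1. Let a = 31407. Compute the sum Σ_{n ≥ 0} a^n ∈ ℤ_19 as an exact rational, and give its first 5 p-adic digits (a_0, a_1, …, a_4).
Σ a^n = 1/(1 − a) = -1/31406;  first 5 digits = (1, 0, 11, 4, 7)

v_19(a) = 2 ≥ 1, so the series converges in ℤ_19 to 1/(1 − a) = 1/(1 − 31407) = -1/31406. Expand this rational in ℤ_19: compute digits iteratively via d_i = x_i mod 19, x_{i+1} = (x_i − d_i)/19. The first 5 digits are (1, 0, 11, 4, 7).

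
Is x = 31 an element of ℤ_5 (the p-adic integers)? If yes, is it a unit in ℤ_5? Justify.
x ∈ ℤ_5^× (unit); v_5(x) = 0

ℤ_5 = {x ∈ ℚ_5 : v_5(x) ≥ 0} and ℤ_5^× = {x ∈ ℤ_5 : v_5(x) = 0}. Here v_5(31) = v_5(num) − v_5(den) = 0; compare against these criteria.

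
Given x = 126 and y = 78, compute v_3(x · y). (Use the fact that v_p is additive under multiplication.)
v_3(9828) = 3

v_p(x) = 2 (factor: 126 = 3^2 · 14); v_p(y) = 1 (factor: 78 = 3^1 · 26). Additivity: v_p(xy) = v_p(x) + v_p(y) = 2 + 1 = 3. (Direct check: xy = 9828 = 3^3 · (364).)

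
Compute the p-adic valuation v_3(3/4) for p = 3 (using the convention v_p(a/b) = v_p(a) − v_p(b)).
v_3(3/4) = 1

Factor powers of 3 from the numerator and denominator of the reduced fraction: 3 = 3^1 · 1 and 4 = 3^0 · 4. Apply v_p(a/b) = v_p(a) − v_p(b): v_3(3/4) = 1 − 0 = 1.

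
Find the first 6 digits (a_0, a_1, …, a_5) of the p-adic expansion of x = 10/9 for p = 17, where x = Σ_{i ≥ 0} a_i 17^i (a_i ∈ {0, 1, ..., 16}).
(a_0, …, a_5) = (3, 15, 1, 15, 1, 15)

v_17(10/9) = 0 (numerator and denominator both coprime to 17), so x ∈ ℤ_17^×. Compute digits iteratively via a_i = x_i mod 17, x_{i+1} = (x_i − a_i)/17, with x_0 = x:
  x_0 = 10/9;  a_0 = 3;  x_1 = (x_0 − 3)/17 = -1/9
  x_1 = -1/9;  a_1 = 15;  x_2 = (x_1 − 15)/17 = -8/9
  x_2 = -8/9;  a_2 = 1;  x_3 = (x_2 − 1)/17 = -1/9
  x_3 = -1/9;  a_3 = 15;  x_4 = (x_3 − 15)/17 = -8/9
  x_4 = -8/9;  a_4 = 1;  x_5 = (x_4 − 1)/17 = -1/9
  x_5 = -1/9;  a_5 = 15;  x_6 = (x_5 − 15)/17 = -8/9
Digits: (3, 15, 1, 15, 1, 15).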